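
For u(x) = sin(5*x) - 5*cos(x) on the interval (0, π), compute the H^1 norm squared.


||u||_{H^1(0,π)}^2 = 38*π

u'(x) = 5*sin(x) + 5*cos(5*x).
Expand u² and (u')² and integrate term by term on (0, π), using: for integers n ≥ 1, ∫_0^π sin²(nx) dx = ∫_0^π cos²(nx) dx = π/2; for n ≠ n', ∫_0^π sin(nx)sin(n'x) dx = ∫_0^π cos(nx)cos(n'x) dx = 0; and by product-to-sum, ∫_0^π sin(nx)cos(n'x) dx = ½∫_0^π [sin((n+n')x) + sin((n−n')x)] dx, which is 0 when n+n' is even and 2n/(n²−n'²) when n+n' is odd (it need not vanish on (0, π)).
  u² squared terms: (-5)²·∫cos(x)² dx = 25·π/2 = 25*π/2;  (1)²·∫sin(5x)² dx = 1·π/2 = π/2.
  u² cross terms: 2·(-5)·(1)·∫cos(x)·sin(5x) dx = -10·(0) = 0.
  So ∫_0^π u² dx = 25*π/2 + π/2 + 0 = 13*π.
  (u')² squared terms: (5)²·∫cos(5x)² dx = 25·π/2 = 25*π/2;  (5)²·∫sin(x)² dx = 25·π/2 = 25*π/2.
  (u')² cross terms: 2·(5)·(5)·∫cos(5x)·sin(x) dx = 50·(0) = 0.
  So ∫_0^π (u')² dx = 25*π/2 + 25*π/2 + 0 = 25*π.
||u||_{H^1}^2 = (13*π) + (25*π) = 38*π.


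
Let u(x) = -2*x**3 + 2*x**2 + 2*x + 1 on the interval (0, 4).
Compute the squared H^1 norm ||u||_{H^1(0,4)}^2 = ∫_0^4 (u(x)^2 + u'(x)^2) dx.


||u||_{H^1}^2 = 820948/105

The H^1 norm (squared) on an interval (0, L) is
  ||u||_{H^1}^2 = ∫_0^L u(x)^2 dx + ∫_0^L u'(x)^2 dx.
Compute u'(x) = -6*x**2 + 4*x + 2.
Then u(x)^2 = 4*x**6 - 8*x**5 - 4*x**4 + 4*x**3 + 8*x**2 + 4*x + 1 and u'(x)^2 = 36*x**4 - 48*x**3 - 8*x**2 + 16*x + 4.
Integrate each monomial from 0 to 4 using ∫_0^4 c·x^n dx = c·4^(n+1)/(n+1):
  ∫_0^4 u(x)^2 dx = ∫_0^4 (4*x^6 - 8*x^5 - 4*x^4 + 4*x^3 + 8*x^2 + 4*x + 1) dx. Term by term:
    ∫_0^4 4*x^6 dx = 65536/7;  ∫_0^4 -8*x^5 dx = -16384/3;  ∫_0^4 -4*x^4 dx = -4096/5;
    ∫_0^4 4*x^3 dx = 256;  ∫_0^4 8*x^2 dx = 512/3;  ∫_0^4 4*x dx = 32;
    ∫_0^4 1 dx = 4.
  Sum: 65536/7 − 16384/3 − 4096/5 + 256 + 512/3 + 32 + 4 = 372164/105.
  ∫_0^4 u'(x)^2 dx = ∫_0^4 (36*x^4 - 48*x^3 - 8*x^2 + 16*x + 4) dx. Term by term:
    ∫_0^4 36*x^4 dx = 36864/5;  ∫_0^4 -48*x^3 dx = -3072;  ∫_0^4 -8*x^2 dx = -512/3;
    ∫_0^4 16*x dx = 128;  ∫_0^4 4 dx = 16.
  Sum: 36864/5 − 3072 − 512/3 + 128 + 16 = 64112/15.
Adding: ||u||_{H^1}^2 = 372164/105 + 64112/15 = 820948/105.


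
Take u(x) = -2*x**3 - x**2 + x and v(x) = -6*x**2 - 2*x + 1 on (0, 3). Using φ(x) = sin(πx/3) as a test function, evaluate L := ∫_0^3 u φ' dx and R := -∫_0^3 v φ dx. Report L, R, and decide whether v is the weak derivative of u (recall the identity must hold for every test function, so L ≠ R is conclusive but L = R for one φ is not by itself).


LHS = -648/π^3 + 174/π, RHS = -648/π^3 + 174/π. Yes, v = u' weakly.

u(x) = -2*x**3 - x**2 + x, classical derivative u'(x) = -6*x**2 - 2*x + 1.
φ(x) = sin(πx/3), so φ'(x) = π*cos(π*x/3)/3.
Note φ(0) = φ(3) = 0, so the boundary term u·φ vanishes.
LHS = ∫_0^3 u(x) φ'(x) dx = ∫_0^3 (-2*π*x^3*cos(π*x/3)/3 - π*x^2*cos(π*x/3)/3 + π*x*cos(π*x/3)/3) dx. Term by term:
  ∫_0^3 -2*π*x^3*cos(π*x/3)/3 dx = -648/π^3 + 162/π;  ∫_0^3 -π*x^2*cos(π*x/3)/3 dx = 18/π;  ∫_0^3 π*x*cos(π*x/3)/3 dx = -6/π.
Sum: -648/π^3 + 162/π + 18/π − 6/π = -648/π^3 + 174/π.
So LHS = -648/π^3 + 174/π.
∫_0^3 v(x) φ(x) dx = ∫_0^3 (-6*x^2*sin(π*x/3) - 2*x*sin(π*x/3) + sin(π*x/3)) dx. Term by term:
  ∫_0^3 -6*x^2*sin(π*x/3) dx = -162/π + 648/π^3;  ∫_0^3 -2*x*sin(π*x/3) dx = -18/π;  ∫_0^3 sin(π*x/3) dx = 6/π.
Sum: -162/π + 648/π^3 − 18/π + 6/π = -174/π + 648/π^3.
So RHS = -∫_0^3 v(x) φ(x) dx = -648/π^3 + 174/π.
LHS = RHS, so the identity holds for this test φ.
Moreover u is smooth here and v(x) = u'(x) = -6*x**2 - 2*x + 1 pointwise, so the identity holds for every test function. Hence v is the weak derivative of u.


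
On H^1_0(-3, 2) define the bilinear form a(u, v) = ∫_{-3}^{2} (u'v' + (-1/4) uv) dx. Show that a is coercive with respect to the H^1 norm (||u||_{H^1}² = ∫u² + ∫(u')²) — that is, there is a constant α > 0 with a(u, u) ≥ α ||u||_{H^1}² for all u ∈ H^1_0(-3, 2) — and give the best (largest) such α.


α = (-25/4 + π^2)/(π^2 + 25)

Coercivity of a(·,·) on H^1_0(-3, 2) means a(u, u) ≥ α ||u||_{H^1}² for every u ∈ H^1_0.
The interval has length L = 5, and Poincaré/coercivity depend only on L. Here a(u, u) = ∫(u')² + (-1/4)·∫u².
Here c = -1/4 < 0 with |c| < (π/L)² = π^2/25, so coercivity still holds. The condition a(u,u) ≥ α||u||_{H^1}² reads (1−α)∫(u')² ≥ (α−c)∫u². Any admissible α is ≤ 1 (rapidly oscillating u have ∫u²/∫(u')² → 0), and α = 1 would force 0 ≥ (1−c)∫u², impossible since c < 1; so 1−α > 0. By the sharp Poincaré inequality on H^1_0 of an interval of length L, ∫(u')² ≥ (π/L)²∫u² with equality for the first sine mode sin(π(x−x₀)/L) (x₀ the left endpoint), so the inequality holds for all u iff (1−α)(π/L)² ≥ α − c, i.e. α ≤ ((π/L)² + c)/((π/L)² + 1) = (1 + c(L/π)²)/(1 + (L/π)²). (Direct route, valid since c ≤ 0: Poincaré gives c∫u² ≥ c(L/π)²∫(u')², so a(u,u) ≥ (1 + c(L/π)²)∫(u')², while ||u||_{H^1}² ≤ (1 + (L/π)²)∫(u')²; dividing yields the same α.) With (π/L)² = π^2/25 and c = -1/4, the largest admissible constant is α = ((π/L)² + c)/((π/L)² + 1).
Simplifying, α = (-25/4 + π^2)/(π^2 + 25).


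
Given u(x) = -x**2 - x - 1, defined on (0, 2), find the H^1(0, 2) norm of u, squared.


||u||_{H^1}^2 = 736/15

The H^1 norm (squared) on an interval (0, L) is
  ||u||_{H^1}^2 = ∫_0^L u(x)^2 dx + ∫_0^L u'(x)^2 dx.
Compute u'(x) = -2*x - 1.
Then u(x)^2 = x**4 + 2*x**3 + 3*x**2 + 2*x + 1 and u'(x)^2 = 4*x**2 + 4*x + 1.
Integrate each monomial from 0 to 2 using ∫_0^2 c·x^n dx = c·2^(n+1)/(n+1):
  ∫_0^2 u(x)^2 dx = ∫_0^2 (x^4 + 2*x^3 + 3*x^2 + 2*x + 1) dx. Term by term:
    ∫_0^2 x^4 dx = 32/5;  ∫_0^2 2*x^3 dx = 8;  ∫_0^2 3*x^2 dx = 8;
    ∫_0^2 2*x dx = 4;  ∫_0^2 1 dx = 2.
  Sum: 32/5 + 8 + 8 + 4 + 2 = 142/5.
  ∫_0^2 u'(x)^2 dx = ∫_0^2 (4*x^2 + 4*x + 1) dx. Term by term:
    ∫_0^2 4*x^2 dx = 32/3;  ∫_0^2 4*x dx = 8;  ∫_0^2 1 dx = 2.
  Sum: 32/3 + 8 + 2 = 62/3.
Adding: ||u||_{H^1}^2 = 142/5 + 62/3 = 736/15.


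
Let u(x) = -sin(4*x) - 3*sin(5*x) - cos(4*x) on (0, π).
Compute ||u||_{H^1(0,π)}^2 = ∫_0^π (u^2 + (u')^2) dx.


||u||_{H^1(0,π)}^2 = 340/3 + 134*π

u'(x) = 4*sin(4*x) - 4*cos(4*x) - 15*cos(5*x).
Expand u² and (u')² and integrate term by term on (0, π), using: for integers n ≥ 1, ∫_0^π sin²(nx) dx = ∫_0^π cos²(nx) dx = π/2; for n ≠ n', ∫_0^π sin(nx)sin(n'x) dx = ∫_0^π cos(nx)cos(n'x) dx = 0; and by product-to-sum, ∫_0^π sin(nx)cos(n'x) dx = ½∫_0^π [sin((n+n')x) + sin((n−n')x)] dx, which is 0 when n+n' is even and 2n/(n²−n'²) when n+n' is odd (it need not vanish on (0, π)).
  u² squared terms: (-1)²·∫cos(4x)² dx = 1·π/2 = π/2;  (-1)²·∫sin(4x)² dx = 1·π/2 = π/2;  (-3)²·∫sin(5x)² dx = 9·π/2 = 9*π/2.
  u² cross terms: 2·(-1)·(-1)·∫cos(4x)·sin(4x) dx = 2·(0) = 0;  2·(-1)·(-3)·∫cos(4x)·sin(5x) dx = 6·(10/9) = 20/3;  2·(-1)·(-3)·∫sin(4x)·sin(5x) dx = 6·(0) = 0.
  So ∫_0^π u² dx = π/2 + π/2 + 9*π/2 + 0 + 20/3 + 0 = 20/3 + 11*π/2.
  (u')² squared terms: (-15)²·∫cos(5x)² dx = 225·π/2 = 225*π/2;  (-4)²·∫cos(4x)² dx = 16·π/2 = 8*π;  (4)²·∫sin(4x)² dx = 16·π/2 = 8*π.
  (u')² cross terms: 2·(-15)·(-4)·∫cos(5x)·cos(4x) dx = 120·(0) = 0;  2·(-15)·(4)·∫cos(5x)·sin(4x) dx = -120·(-8/9) = 320/3;  2·(-4)·(4)·∫cos(4x)·sin(4x) dx = -32·(0) = 0.
  So ∫_0^π (u')² dx = 225*π/2 + 8*π + 8*π + 0 + 320/3 + 0 = 320/3 + 257*π/2.
||u||_{H^1}^2 = (20/3 + 11*π/2) + (320/3 + 257*π/2) = 340/3 + 134*π.


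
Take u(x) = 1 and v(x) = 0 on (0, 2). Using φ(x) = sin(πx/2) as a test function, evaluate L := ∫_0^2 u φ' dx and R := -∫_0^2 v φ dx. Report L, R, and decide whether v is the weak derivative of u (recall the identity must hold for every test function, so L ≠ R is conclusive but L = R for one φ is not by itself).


LHS = 0, RHS = 0. Yes, v = u' weakly.

u(x) = 1, classical derivative u'(x) = 0.
φ(x) = sin(πx/2), so φ'(x) = π*cos(π*x/2)/2.
Note φ(0) = φ(2) = 0, so the boundary term u·φ vanishes.
LHS = ∫_0^2 u(x) φ'(x) dx = ∫_0^2 (π*cos(π*x/2)/2) dx. Term by term:
  ∫_0^2 π*cos(π*x/2)/2 dx = 0.
So LHS = 0.
∫_0^2 v(x) φ(x) dx = ∫_0^2 (0) dx. Term by term:
  ∫_0^2 0 dx = 0.
So RHS = -∫_0^2 v(x) φ(x) dx = 0.
LHS = RHS, so the identity holds for this test φ.
Moreover u is smooth here and v(x) = u'(x) = 0 pointwise, so the identity holds for every test function. Hence v is the weak derivative of u.


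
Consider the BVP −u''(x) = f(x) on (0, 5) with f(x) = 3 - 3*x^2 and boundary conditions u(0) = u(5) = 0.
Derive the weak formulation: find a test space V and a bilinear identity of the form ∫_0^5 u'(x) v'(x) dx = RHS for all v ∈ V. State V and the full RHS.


V = H^1_0(0, 5) (so v(0) = v(5) = 0); weak form: ∫_0^5 u'v' dx = ∫_0^5 (3 - 3*x^2) v dx for all v ∈ V.

Multiply both sides by a test function v and integrate from 0 to 5:
  ∫_0^5 −u''(x) v(x) dx = ∫_0^5 f(x) v(x) dx.
Integrate the LHS by parts once:
  ∫_0^5 −u'' v dx = −[u'(x) v(x)]_0^5 + ∫_0^5 u'(x) v'(x) dx.
Thus ∫_0^5 u'(x) v'(x) dx = ∫_0^5 f(x) v(x) dx + [u'(x) v(x)]_0^5.
Choose V so that boundary terms are either known or forced to vanish.
u is Dirichlet: u(0) = u(5) = 0. Let V = H^1_0(0, 5); then v(0) = v(5) = 0, and [u' v]_0^5 = 0.
Weak formulation: find u (satisfying any essential BC) such that ∫_0^5 u'(x) v'(x) dx = ∫_0^5 f v dx for all v ∈ V.
Substituting f(x) = 3 - 3*x^2, the right-hand side is ∫_0^5 (3 - 3*x^2) v dx.


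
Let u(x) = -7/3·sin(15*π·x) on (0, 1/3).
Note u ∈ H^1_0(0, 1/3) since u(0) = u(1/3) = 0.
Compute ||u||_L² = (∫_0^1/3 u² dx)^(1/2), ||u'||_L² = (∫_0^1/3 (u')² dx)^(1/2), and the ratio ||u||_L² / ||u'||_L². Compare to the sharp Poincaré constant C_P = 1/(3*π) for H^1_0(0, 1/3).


||u||_L² / ||u'||_L² = 1/(15*π) < C_P = 1/(3*π).

u(x) = -7/3·sin(15*π·x), so u'(x) = -35*π*cos(15*π*x).
Writing u(x) = A·sin(kπx/L) with A = -7/3 and k = 5, use ∫_0^L sin²(kπx/L) dx = L/2 and ∫_0^L cos²(kπx/L) dx = L/2.
u² = 49/9·sin²(15*π·x) and (u')² = 1225*π^2·cos²(15*π·x), and each of sin², cos² integrates to L/2 = 1/6 over (0, 1/3).
∫_0^1/3 u² dx = 49/54, so ||u||_L² = 7*sqrt(6)/18.
∫_0^1/3 (u')² dx = 1225*π^2/6, so ||u'||_L² = 35*sqrt(6)*π/6.
Ratio ||u||_L² / ||u'||_L² = 1/(15*π).
Sharp Poincaré constant on H^1_0(0, 1/3) is C_P = L/π = 1/(3*π), achieved by sin(3*π·x).
This is the k = 5 harmonic; the ratio L/(kπ) is strictly less than C_P = L/π, consistent with the sharp inequality ||u||_L² ≤ C_P ||u'||_L².


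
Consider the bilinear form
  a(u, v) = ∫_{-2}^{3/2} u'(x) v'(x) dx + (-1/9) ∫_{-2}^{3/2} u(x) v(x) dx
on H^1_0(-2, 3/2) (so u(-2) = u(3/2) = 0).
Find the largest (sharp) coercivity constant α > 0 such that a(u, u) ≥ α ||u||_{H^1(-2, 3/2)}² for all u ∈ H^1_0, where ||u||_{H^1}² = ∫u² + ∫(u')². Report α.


α = (-49 + 36*π^2)/(9*(4*π^2 + 49))

Coercivity of a(·,·) on H^1_0(-2, 3/2) means a(u, u) ≥ α ||u||_{H^1}² for every u ∈ H^1_0.
The interval has length L = 7/2, and Poincaré/coercivity depend only on L. Here a(u, u) = ∫(u')² + (-1/9)·∫u².
Here c = -1/9 < 0 with |c| < (π/L)² = 4*π^2/49, so coercivity still holds. The condition a(u,u) ≥ α||u||_{H^1}² reads (1−α)∫(u')² ≥ (α−c)∫u². Any admissible α is ≤ 1 (rapidly oscillating u have ∫u²/∫(u')² → 0), and α = 1 would force 0 ≥ (1−c)∫u², impossible since c < 1; so 1−α > 0. By the sharp Poincaré inequality on H^1_0 of an interval of length L, ∫(u')² ≥ (π/L)²∫u² with equality for the first sine mode sin(π(x−x₀)/L) (x₀ the left endpoint), so the inequality holds for all u iff (1−α)(π/L)² ≥ α − c, i.e. α ≤ ((π/L)² + c)/((π/L)² + 1) = (1 + c(L/π)²)/(1 + (L/π)²). (Direct route, valid since c ≤ 0: Poincaré gives c∫u² ≥ c(L/π)²∫(u')², so a(u,u) ≥ (1 + c(L/π)²)∫(u')², while ||u||_{H^1}² ≤ (1 + (L/π)²)∫(u')²; dividing yields the same α.) With (π/L)² = 4*π^2/49 and c = -1/9, the largest admissible constant is α = ((π/L)² + c)/((π/L)² + 1).
Simplifying, α = (-49 + 36*π^2)/(9*(4*π^2 + 49)).


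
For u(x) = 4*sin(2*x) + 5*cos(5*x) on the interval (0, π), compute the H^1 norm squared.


||u||_{H^1(0,π)}^2 = -4160/21 + 365*π

u'(x) = -25*sin(5*x) + 8*cos(2*x).
Expand u² and (u')² and integrate term by term on (0, π), using: for integers n ≥ 1, ∫_0^π sin²(nx) dx = ∫_0^π cos²(nx) dx = π/2; for n ≠ n', ∫_0^π sin(nx)sin(n'x) dx = ∫_0^π cos(nx)cos(n'x) dx = 0; and by product-to-sum, ∫_0^π sin(nx)cos(n'x) dx = ½∫_0^π [sin((n+n')x) + sin((n−n')x)] dx, which is 0 when n+n' is even and 2n/(n²−n'²) when n+n' is odd (it need not vanish on (0, π)).
  u² squared terms: (4)²·∫sin(2x)² dx = 16·π/2 = 8*π;  (5)²·∫cos(5x)² dx = 25·π/2 = 25*π/2.
  u² cross terms: 2·(4)·(5)·∫sin(2x)·cos(5x) dx = 40·(-4/21) = -160/21.
  So ∫_0^π u² dx = 8*π + 25*π/2 − 160/21 = -160/21 + 41*π/2.
  (u')² squared terms: (-25)²·∫sin(5x)² dx = 625·π/2 = 625*π/2;  (8)²·∫cos(2x)² dx = 64·π/2 = 32*π.
  (u')² cross terms: 2·(-25)·(8)·∫sin(5x)·cos(2x) dx = -400·(10/21) = -4000/21.
  So ∫_0^π (u')² dx = 625*π/2 + 32*π − 4000/21 = -4000/21 + 689*π/2.
||u||_{H^1}^2 = (-160/21 + 41*π/2) + (-4000/21 + 689*π/2) = -4160/21 + 365*π.


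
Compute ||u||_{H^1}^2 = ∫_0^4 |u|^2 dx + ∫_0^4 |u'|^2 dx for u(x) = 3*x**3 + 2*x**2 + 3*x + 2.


||u||_{H^1}^2 = 2054204/35

The H^1 norm (squared) on an interval (0, L) is
  ||u||_{H^1}^2 = ∫_0^L u(x)^2 dx + ∫_0^L u'(x)^2 dx.
Compute u'(x) = 9*x**2 + 4*x + 3.
Then u(x)^2 = 9*x**6 + 12*x**5 + 22*x**4 + 24*x**3 + 17*x**2 + 12*x + 4 and u'(x)^2 = 81*x**4 + 72*x**3 + 70*x**2 + 24*x + 9.
Integrate each monomial from 0 to 4 using ∫_0^4 c·x^n dx = c·4^(n+1)/(n+1):
  ∫_0^4 u(x)^2 dx = ∫_0^4 (9*x^6 + 12*x^5 + 22*x^4 + 24*x^3 + 17*x^2 + 12*x + 4) dx. Term by term:
    ∫_0^4 9*x^6 dx = 147456/7;  ∫_0^4 12*x^5 dx = 8192;  ∫_0^4 22*x^4 dx = 22528/5;
    ∫_0^4 24*x^3 dx = 1536;  ∫_0^4 17*x^2 dx = 1088/3;  ∫_0^4 12*x dx = 96;
    ∫_0^4 4 dx = 16.
  Sum: 147456/7 + 8192 + 22528/5 + 1536 + 1088/3 + 96 + 16 = 3756208/105.
  ∫_0^4 u'(x)^2 dx = ∫_0^4 (81*x^4 + 72*x^3 + 70*x^2 + 24*x + 9) dx. Term by term:
    ∫_0^4 81*x^4 dx = 82944/5;  ∫_0^4 72*x^3 dx = 4608;  ∫_0^4 70*x^2 dx = 4480/3;
    ∫_0^4 24*x dx = 192;  ∫_0^4 9 dx = 36.
  Sum: 82944/5 + 4608 + 4480/3 + 192 + 36 = 343772/15.
Adding: ||u||_{H^1}^2 = 3756208/105 + 343772/15 = 2054204/35.


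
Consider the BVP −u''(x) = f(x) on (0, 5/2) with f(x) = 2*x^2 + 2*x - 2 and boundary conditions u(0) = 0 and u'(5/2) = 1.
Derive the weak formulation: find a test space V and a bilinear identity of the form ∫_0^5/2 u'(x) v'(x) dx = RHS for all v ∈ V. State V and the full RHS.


V = {v ∈ H^1(0, 5/2) : v(0) = 0} (test functions vanish at x = 0 where u is specified); weak form: ∫_0^5/2 u'v' dx = ∫_0^5/2 (2*x^2 + 2*x - 2) v dx + v(5/2) for all v ∈ V.

Multiply both sides by a test function v and integrate from 0 to 5/2:
  ∫_0^5/2 −u''(x) v(x) dx = ∫_0^5/2 f(x) v(x) dx.
Integrate the LHS by parts once:
  ∫_0^5/2 −u'' v dx = −[u'(x) v(x)]_0^5/2 + ∫_0^5/2 u'(x) v'(x) dx.
Thus ∫_0^5/2 u'(x) v'(x) dx = ∫_0^5/2 f(x) v(x) dx + [u'(x) v(x)]_0^5/2.
Choose V so that boundary terms are either known or forced to vanish.
Mixed BC: u(0) = 0 (Dirichlet) and u'(5/2) = 1 (Neumann). Define V = {v ∈ H^1(0, 5/2) : v(0) = 0}. Then [u' v]_0^5/2 = u'(5/2)·v(5/2) − u'(0)·0 = v(5/2).
Weak formulation: find u (satisfying any essential BC) such that ∫_0^5/2 u'(x) v'(x) dx = ∫_0^5/2 f v dx + v(5/2) for all v ∈ V (Dirichlet at 0 absorbed into V; Neumann datum at x = 5/2 contributes the boundary term).
Substituting f(x) = 2*x^2 + 2*x - 2, the right-hand side is ∫_0^5/2 (2*x^2 + 2*x - 2) v dx + v(5/2).


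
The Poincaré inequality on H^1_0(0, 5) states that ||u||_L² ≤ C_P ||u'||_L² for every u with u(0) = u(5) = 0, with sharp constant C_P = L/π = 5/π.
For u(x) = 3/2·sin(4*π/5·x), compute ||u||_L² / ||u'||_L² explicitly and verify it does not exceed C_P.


||u||_L² / ||u'||_L² = 5/(4*π) < C_P = 5/π.

u(x) = 3/2·sin(4*π/5·x), so u'(x) = 6*π*cos(4*π*x/5)/5.
Writing u(x) = A·sin(kπx/L) with A = 3/2 and k = 4, use ∫_0^L sin²(kπx/L) dx = L/2 and ∫_0^L cos²(kπx/L) dx = L/2.
u² = 9/4·sin²(4*π/5·x) and (u')² = 36*π^2/25·cos²(4*π/5·x), and each of sin², cos² integrates to L/2 = 5/2 over (0, 5).
∫_0^5 u² dx = 45/8, so ||u||_L² = 3*sqrt(10)/4.
∫_0^5 (u')² dx = 18*π^2/5, so ||u'||_L² = 3*sqrt(10)*π/5.
Ratio ||u||_L² / ||u'||_L² = 5/(4*π).
Sharp Poincaré constant on H^1_0(0, 5) is C_P = L/π = 5/π, achieved by sin(π/5·x).
This is the k = 4 harmonic; the ratio L/(kπ) is strictly less than C_P = L/π, consistent with the sharp inequality ||u||_L² ≤ C_P ||u'||_L².


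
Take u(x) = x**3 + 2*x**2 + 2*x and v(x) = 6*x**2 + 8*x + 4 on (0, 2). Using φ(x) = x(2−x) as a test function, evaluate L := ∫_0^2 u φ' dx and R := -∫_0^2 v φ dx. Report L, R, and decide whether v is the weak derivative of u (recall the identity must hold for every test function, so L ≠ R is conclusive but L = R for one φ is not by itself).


LHS = -64/5, RHS = -128/5. No, v is not the weak derivative of u.

u(x) = x**3 + 2*x**2 + 2*x, classical derivative u'(x) = 3*x**2 + 4*x + 2.
φ(x) = x(2−x), so φ'(x) = 2 - 2*x.
Note φ(0) = φ(2) = 0, so the boundary term u·φ vanishes.
LHS = ∫_0^2 u(x) φ'(x) dx = ∫_0^2 (-2*x^4 - 2*x^3 + 4*x) dx. Term by term:
  ∫_0^2 -2*x^4 dx = -64/5;  ∫_0^2 -2*x^3 dx = -8;  ∫_0^2 4*x dx = 8.
Sum: -64/5 − 8 + 8 = -64/5.
So LHS = -64/5.
∫_0^2 v(x) φ(x) dx = ∫_0^2 (-6*x^4 + 4*x^3 + 12*x^2 + 8*x) dx. Term by term:
  ∫_0^2 -6*x^4 dx = -192/5;  ∫_0^2 4*x^3 dx = 16;  ∫_0^2 12*x^2 dx = 32;
  ∫_0^2 8*x dx = 16.
Sum: -192/5 + 16 + 32 + 16 = 128/5.
So RHS = -∫_0^2 v(x) φ(x) dx = -128/5.
LHS − RHS = 64/5 ≠ 0, so the identity fails.
(For a valid weak derivative the identity must hold for EVERY test function, in particular this one. The failure shows v is NOT the weak derivative of u.)
Correct weak derivative would be u'(x) = 3*x**2 + 4*x + 2.


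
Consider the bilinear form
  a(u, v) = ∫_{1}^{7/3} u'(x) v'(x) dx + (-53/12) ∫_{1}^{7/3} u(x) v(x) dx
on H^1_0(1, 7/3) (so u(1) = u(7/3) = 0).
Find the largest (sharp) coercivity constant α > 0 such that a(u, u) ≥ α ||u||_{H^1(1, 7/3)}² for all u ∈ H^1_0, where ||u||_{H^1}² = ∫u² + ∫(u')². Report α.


α = (-212 + 27*π^2)/(3*(16 + 9*π^2))

Coercivity of a(·,·) on H^1_0(1, 7/3) means a(u, u) ≥ α ||u||_{H^1}² for every u ∈ H^1_0.
The interval has length L = 4/3, and Poincaré/coercivity depend only on L. Here a(u, u) = ∫(u')² + (-53/12)·∫u².
Here c = -53/12 < 0 with |c| < (π/L)² = 9*π^2/16, so coercivity still holds. The condition a(u,u) ≥ α||u||_{H^1}² reads (1−α)∫(u')² ≥ (α−c)∫u². Any admissible α is ≤ 1 (rapidly oscillating u have ∫u²/∫(u')² → 0), and α = 1 would force 0 ≥ (1−c)∫u², impossible since c < 1; so 1−α > 0. By the sharp Poincaré inequality on H^1_0 of an interval of length L, ∫(u')² ≥ (π/L)²∫u² with equality for the first sine mode sin(π(x−x₀)/L) (x₀ the left endpoint), so the inequality holds for all u iff (1−α)(π/L)² ≥ α − c, i.e. α ≤ ((π/L)² + c)/((π/L)² + 1) = (1 + c(L/π)²)/(1 + (L/π)²). (Direct route, valid since c ≤ 0: Poincaré gives c∫u² ≥ c(L/π)²∫(u')², so a(u,u) ≥ (1 + c(L/π)²)∫(u')², while ||u||_{H^1}² ≤ (1 + (L/π)²)∫(u')²; dividing yields the same α.) With (π/L)² = 9*π^2/16 and c = -53/12, the largest admissible constant is α = ((π/L)² + c)/((π/L)² + 1).
Simplifying, α = (-212 + 27*π^2)/(3*(16 + 9*π^2)).


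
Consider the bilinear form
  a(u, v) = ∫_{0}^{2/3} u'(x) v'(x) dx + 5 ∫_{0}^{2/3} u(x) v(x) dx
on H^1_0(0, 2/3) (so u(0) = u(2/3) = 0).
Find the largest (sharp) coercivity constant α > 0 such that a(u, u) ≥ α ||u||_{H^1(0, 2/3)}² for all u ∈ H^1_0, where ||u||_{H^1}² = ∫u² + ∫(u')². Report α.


α = 1

Coercivity of a(·,·) on H^1_0(0, 2/3) means a(u, u) ≥ α ||u||_{H^1}² for every u ∈ H^1_0.
The interval has length L = 2/3, and Poincaré/coercivity depend only on L. Here a(u, u) = ∫(u')² + (5)·∫u².
Here c = 5 ≥ 1, so a(u,u) = ∫(u')² + c∫u² ≥ ∫(u')² + ∫u² = ||u||_{H^1}², i.e. α = 1 works. No larger α is possible: a(u,u) ≥ α||u||_{H^1}² means (1−α)∫(u')² ≥ (α−c)∫u², and for the modes u_n = sin(nπ(x−x₀)/L) (x₀ the left endpoint) one has ∫u_n²/∫(u_n')² = (L/(nπ))² → 0, so a(u_n,u_n)/||u_n||_{H^1}² → 1. Hence the optimal constant is α = 1.
Therefore α = 1.


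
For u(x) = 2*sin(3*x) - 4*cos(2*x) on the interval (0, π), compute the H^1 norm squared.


||u||_{H^1(0,π)}^2 = -96 + 60*π

u'(x) = 8*sin(2*x) + 6*cos(3*x).
Expand u² and (u')² and integrate term by term on (0, π), using: for integers n ≥ 1, ∫_0^π sin²(nx) dx = ∫_0^π cos²(nx) dx = π/2; for n ≠ n', ∫_0^π sin(nx)sin(n'x) dx = ∫_0^π cos(nx)cos(n'x) dx = 0; and by product-to-sum, ∫_0^π sin(nx)cos(n'x) dx = ½∫_0^π [sin((n+n')x) + sin((n−n')x)] dx, which is 0 when n+n' is even and 2n/(n²−n'²) when n+n' is odd (it need not vanish on (0, π)).
  u² squared terms: (-4)²·∫cos(2x)² dx = 16·π/2 = 8*π;  (2)²·∫sin(3x)² dx = 4·π/2 = 2*π.
  u² cross terms: 2·(-4)·(2)·∫cos(2x)·sin(3x) dx = -16·(6/5) = -96/5.
  So ∫_0^π u² dx = 8*π + 2*π − 96/5 = -96/5 + 10*π.
  (u')² squared terms: (6)²·∫cos(3x)² dx = 36·π/2 = 18*π;  (8)²·∫sin(2x)² dx = 64·π/2 = 32*π.
  (u')² cross terms: 2·(6)·(8)·∫cos(3x)·sin(2x) dx = 96·(-4/5) = -384/5.
  So ∫_0^π (u')² dx = 18*π + 32*π − 384/5 = -384/5 + 50*π.
||u||_{H^1}^2 = (-96/5 + 10*π) + (-384/5 + 50*π) = -96 + 60*π.


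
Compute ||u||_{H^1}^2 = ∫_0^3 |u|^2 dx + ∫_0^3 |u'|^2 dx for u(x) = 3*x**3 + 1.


||u||_{H^1}^2 = 481107/70

The H^1 norm (squared) on an interval (0, L) is
  ||u||_{H^1}^2 = ∫_0^L u(x)^2 dx + ∫_0^L u'(x)^2 dx.
Compute u'(x) = 9*x**2.
Then u(x)^2 = 9*x**6 + 6*x**3 + 1 and u'(x)^2 = 81*x**4.
Integrate each monomial from 0 to 3 using ∫_0^3 c·x^n dx = c·3^(n+1)/(n+1):
  ∫_0^3 u(x)^2 dx = ∫_0^3 (9*x^6 + 6*x^3 + 1) dx. Term by term:
    ∫_0^3 9*x^6 dx = 19683/7;  ∫_0^3 6*x^3 dx = 243/2;  ∫_0^3 1 dx = 3.
  Sum: 19683/7 + 243/2 + 3 = 41109/14.
  ∫_0^3 u'(x)^2 dx = ∫_0^3 (81*x^4) dx. Term by term:
    ∫_0^3 81*x^4 dx = 19683/5.
Adding: ||u||_{H^1}^2 = 41109/14 + 19683/5 = 481107/70.


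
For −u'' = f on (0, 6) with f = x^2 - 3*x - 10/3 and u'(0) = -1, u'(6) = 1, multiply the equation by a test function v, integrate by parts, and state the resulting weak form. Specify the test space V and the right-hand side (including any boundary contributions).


V = H^1(0, 6) (v unrestricted at boundary; u is determined up to an additive constant); weak form: ∫_0^6 u'v' dx = ∫_0^6 (x^2 - 3*x - 10/3) v dx + v(6) + v(0) for all v ∈ V.

Multiply both sides by a test function v and integrate from 0 to 6:
  ∫_0^6 −u''(x) v(x) dx = ∫_0^6 f(x) v(x) dx.
Integrate the LHS by parts once:
  ∫_0^6 −u'' v dx = −[u'(x) v(x)]_0^6 + ∫_0^6 u'(x) v'(x) dx.
Thus ∫_0^6 u'(x) v'(x) dx = ∫_0^6 f(x) v(x) dx + [u'(x) v(x)]_0^6.
Choose V so that boundary terms are either known or forced to vanish.
u has inhomogeneous Neumann u'(0) = -1, u'(6) = 1. [u' v]_0^6 = (1)·v(6) − (-1)·v(0) = v(6) + v(0). Take V = H^1(0, 6); boundary term becomes part of RHS.
Weak formulation: find u (satisfying any essential BC) such that ∫_0^6 u'(x) v'(x) dx = ∫_0^6 f v dx + v(6) + v(0) for all v ∈ V (Neumann data are natural BCs: they enter the RHS as boundary terms).
Substituting f(x) = x^2 - 3*x - 10/3, the right-hand side is ∫_0^6 (x^2 - 3*x - 10/3) v dx + v(6) + v(0).
Compatibility check (pure Neumann): taking v ≡ 1 ∈ V gives 0 = ∫_0^6 f dx + (1) − (-1), i.e. ∫_0^6 f dx must equal u'(0) − u'(6) = -2. Indeed ∫_0^6 (x^2 - 3*x - 10/3) dx = -2, so the data are compatible. The solution is then unique only up to an additive constant (fix it e.g. by requiring ∫_0^6 u dx = 0).


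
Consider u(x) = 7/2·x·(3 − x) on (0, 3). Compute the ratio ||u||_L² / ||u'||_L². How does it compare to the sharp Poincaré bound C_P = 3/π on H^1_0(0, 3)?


||u||_L² / ||u'||_L² = 3*sqrt(10)/10 < C_P = 3/π.

u(x) = 7/2·x·(3 − x), so u'(x) = 21/2 - 7*x.
u(x) = 7/2·x·(3 − x) vanishes at x = 0 and x = 3, so u ∈ H^1_0(0, 3). Differentiate via the product rule and integrate the resulting polynomials term by term.
  ∫_0^3 u² dx = ∫_0^3 (49*x^4/4 - 147*x^3/2 + 441*x^2/4) dx. Term by term:
    ∫_0^3 49*x^4/4 dx = 11907/20;  ∫_0^3 -147*x^3/2 dx = -11907/8;  ∫_0^3 441*x^2/4 dx = 3969/4.
  Sum: 11907/20 − 11907/8 + 3969/4 = 3969/40.
  ∫_0^3 (u')² dx = ∫_0^3 (49*x^2 - 147*x + 441/4) dx. Term by term:
    ∫_0^3 49*x^2 dx = 441;  ∫_0^3 -147*x dx = -1323/2;  ∫_0^3 441/4 dx = 1323/4.
  Sum: 441 − 1323/2 + 1323/4 = 441/4.
∫_0^3 u² dx = 3969/40, so ||u||_L² = 63*sqrt(10)/20.
∫_0^3 (u')² dx = 441/4, so ||u'||_L² = 21/2.
Ratio ||u||_L² / ||u'||_L² = 3*sqrt(10)/10.
Sharp Poincaré constant on H^1_0(0, 3) is C_P = L/π = 3/π, achieved by sin(π/3·x).
A polynomial bump cannot attain the sharp Poincaré constant (only the first sine eigenfunction does), so the ratio is strictly less than C_P, consistent with ||u||_L² ≤ C_P ||u'||_L².


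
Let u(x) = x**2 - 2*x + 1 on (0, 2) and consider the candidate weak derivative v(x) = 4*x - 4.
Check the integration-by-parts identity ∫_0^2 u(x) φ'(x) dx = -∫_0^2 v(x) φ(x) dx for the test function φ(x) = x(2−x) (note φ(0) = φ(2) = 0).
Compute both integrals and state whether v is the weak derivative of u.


LHS = 0, RHS = 0. No, v is not the weak derivative of u.

u(x) = x**2 - 2*x + 1, classical derivative u'(x) = 2*x - 2.
φ(x) = x(2−x), so φ'(x) = 2 - 2*x.
Note φ(0) = φ(2) = 0, so the boundary term u·φ vanishes.
LHS = ∫_0^2 u(x) φ'(x) dx = ∫_0^2 (-2*x^3 + 6*x^2 - 6*x + 2) dx. Term by term:
  ∫_0^2 -2*x^3 dx = -8;  ∫_0^2 6*x^2 dx = 16;  ∫_0^2 -6*x dx = -12;
  ∫_0^2 2 dx = 4.
Sum: -8 + 16 − 12 + 4 = 0.
So LHS = 0.
∫_0^2 v(x) φ(x) dx = ∫_0^2 (-4*x^3 + 12*x^2 - 8*x) dx. Term by term:
  ∫_0^2 -4*x^3 dx = -16;  ∫_0^2 12*x^2 dx = 32;  ∫_0^2 -8*x dx = -16.
Sum: -16 + 32 − 16 = 0.
So RHS = -∫_0^2 v(x) φ(x) dx = 0.
LHS = RHS, so the identity holds for this particular φ. But this is necessary, not sufficient: a weak derivative must satisfy the identity for EVERY test function in C_c^∞(0, 2).
Here u is smooth, so its weak derivative equals its classical derivative u'(x) = 2*x - 2. Since v(x) = 4*x - 4 ≠ u'(x), v is NOT the weak derivative of u — the agreement for this single φ is a coincidence (the difference v − u' happens to be L²-orthogonal to this φ).


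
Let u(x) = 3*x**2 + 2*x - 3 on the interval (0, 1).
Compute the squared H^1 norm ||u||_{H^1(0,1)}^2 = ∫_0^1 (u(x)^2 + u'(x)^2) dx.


||u||_{H^1}^2 = 467/15

The H^1 norm (squared) on an interval (0, L) is
  ||u||_{H^1}^2 = ∫_0^L u(x)^2 dx + ∫_0^L u'(x)^2 dx.
Compute u'(x) = 6*x + 2.
Then u(x)^2 = 9*x**4 + 12*x**3 - 14*x**2 - 12*x + 9 and u'(x)^2 = 36*x**2 + 24*x + 4.
Integrate each monomial from 0 to 1 using ∫_0^1 c·x^n dx = c·1^(n+1)/(n+1):
  ∫_0^1 u(x)^2 dx = ∫_0^1 (9*x^4 + 12*x^3 - 14*x^2 - 12*x + 9) dx. Term by term:
    ∫_0^1 9*x^4 dx = 9/5;  ∫_0^1 12*x^3 dx = 3;  ∫_0^1 -14*x^2 dx = -14/3;
    ∫_0^1 -12*x dx = -6;  ∫_0^1 9 dx = 9.
  Sum: 9/5 + 3 − 14/3 − 6 + 9 = 47/15.
  ∫_0^1 u'(x)^2 dx = ∫_0^1 (36*x^2 + 24*x + 4) dx. Term by term:
    ∫_0^1 36*x^2 dx = 12;  ∫_0^1 24*x dx = 12;  ∫_0^1 4 dx = 4.
  Sum: 12 + 12 + 4 = 28.
Adding: ||u||_{H^1}^2 = 47/15 + 28 = 467/15.


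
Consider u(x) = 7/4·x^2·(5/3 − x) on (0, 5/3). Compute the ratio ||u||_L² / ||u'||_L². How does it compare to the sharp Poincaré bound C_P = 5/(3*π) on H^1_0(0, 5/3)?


||u||_L² / ||u'||_L² = 5*sqrt(14)/42 < C_P = 5/(3*π).

u(x) = 7/4·x^2·(5/3 − x), so u'(x) = 7*x*(10 - 9*x)/12.
u(x) = 7/4·x^2·(5/3 − x) vanishes at x = 0 and x = 5/3, so u ∈ H^1_0(0, 5/3). Differentiate via the product rule and integrate the resulting polynomials term by term.
  ∫_0^5/3 u² dx = ∫_0^5/3 (49*x^6/16 - 245*x^5/24 + 1225*x^4/144) dx. Term by term:
    ∫_0^5/3 49*x^6/16 dx = 546875/34992;  ∫_0^5/3 -245*x^5/24 dx = -3828125/104976;  ∫_0^5/3 1225*x^4/144 dx = 765625/34992.
  Sum: 546875/34992 − 3828125/104976 + 765625/34992 = 109375/104976.
  ∫_0^5/3 (u')² dx = ∫_0^5/3 (441*x^4/16 - 245*x^3/4 + 1225*x^2/36) dx. Term by term:
    ∫_0^5/3 441*x^4/16 dx = 30625/432;  ∫_0^5/3 -245*x^3/4 dx = -153125/1296;  ∫_0^5/3 1225*x^2/36 dx = 153125/2916.
  Sum: 30625/432 − 153125/1296 + 153125/2916 = 30625/5832.
∫_0^5/3 u² dx = 109375/104976, so ||u||_L² = 125*sqrt(7)/324.
∫_0^5/3 (u')² dx = 30625/5832, so ||u'||_L² = 175*sqrt(2)/108.
Ratio ||u||_L² / ||u'||_L² = 5*sqrt(14)/42.
Sharp Poincaré constant on H^1_0(0, 5/3) is C_P = L/π = 5/(3*π), achieved by sin(3*π/5·x).
A polynomial bump cannot attain the sharp Poincaré constant (only the first sine eigenfunction does), so the ratio is strictly less than C_P, consistent with ||u||_L² ≤ C_P ||u'||_L².


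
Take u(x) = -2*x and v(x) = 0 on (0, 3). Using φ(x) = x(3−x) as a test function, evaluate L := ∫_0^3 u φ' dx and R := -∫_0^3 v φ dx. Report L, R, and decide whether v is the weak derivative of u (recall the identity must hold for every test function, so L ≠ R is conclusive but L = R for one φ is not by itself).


LHS = 9, RHS = 0. No, v is not the weak derivative of u.

u(x) = -2*x, classical derivative u'(x) = -2.
φ(x) = x(3−x), so φ'(x) = 3 - 2*x.
Note φ(0) = φ(3) = 0, so the boundary term u·φ vanishes.
LHS = ∫_0^3 u(x) φ'(x) dx = ∫_0^3 (4*x^2 - 6*x) dx. Term by term:
  ∫_0^3 4*x^2 dx = 36;  ∫_0^3 -6*x dx = -27.
Sum: 36 − 27 = 9.
So LHS = 9.
∫_0^3 v(x) φ(x) dx = ∫_0^3 (0) dx. Term by term:
  ∫_0^3 0 dx = 0.
So RHS = -∫_0^3 v(x) φ(x) dx = 0.
LHS − RHS = 9 ≠ 0, so the identity fails.
(For a valid weak derivative the identity must hold for EVERY test function, in particular this one. The failure shows v is NOT the weak derivative of u.)
Correct weak derivative would be u'(x) = -2.


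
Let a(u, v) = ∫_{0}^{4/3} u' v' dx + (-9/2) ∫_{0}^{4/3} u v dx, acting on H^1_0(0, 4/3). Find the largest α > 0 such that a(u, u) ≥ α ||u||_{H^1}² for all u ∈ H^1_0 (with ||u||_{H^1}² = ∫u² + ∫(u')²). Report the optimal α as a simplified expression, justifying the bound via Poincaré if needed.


α = 9*(-8 + π^2)/(16 + 9*π^2)

Coercivity of a(·,·) on H^1_0(0, 4/3) means a(u, u) ≥ α ||u||_{H^1}² for every u ∈ H^1_0.
The interval has length L = 4/3, and Poincaré/coercivity depend only on L. Here a(u, u) = ∫(u')² + (-9/2)·∫u².
Here c = -9/2 < 0 with |c| < (π/L)² = 9*π^2/16, so coercivity still holds. The condition a(u,u) ≥ α||u||_{H^1}² reads (1−α)∫(u')² ≥ (α−c)∫u². Any admissible α is ≤ 1 (rapidly oscillating u have ∫u²/∫(u')² → 0), and α = 1 would force 0 ≥ (1−c)∫u², impossible since c < 1; so 1−α > 0. By the sharp Poincaré inequality on H^1_0 of an interval of length L, ∫(u')² ≥ (π/L)²∫u² with equality for the first sine mode sin(π(x−x₀)/L) (x₀ the left endpoint), so the inequality holds for all u iff (1−α)(π/L)² ≥ α − c, i.e. α ≤ ((π/L)² + c)/((π/L)² + 1) = (1 + c(L/π)²)/(1 + (L/π)²). (Direct route, valid since c ≤ 0: Poincaré gives c∫u² ≥ c(L/π)²∫(u')², so a(u,u) ≥ (1 + c(L/π)²)∫(u')², while ||u||_{H^1}² ≤ (1 + (L/π)²)∫(u')²; dividing yields the same α.) With (π/L)² = 9*π^2/16 and c = -9/2, the largest admissible constant is α = ((π/L)² + c)/((π/L)² + 1).
Simplifying, α = 9*(-8 + π^2)/(16 + 9*π^2).


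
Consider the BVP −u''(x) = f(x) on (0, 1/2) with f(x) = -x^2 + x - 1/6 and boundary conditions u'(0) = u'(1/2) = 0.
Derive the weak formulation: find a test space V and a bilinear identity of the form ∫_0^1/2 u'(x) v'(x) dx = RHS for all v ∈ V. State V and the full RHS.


V = H^1(0, 1/2) (no boundary constraint on v; u is determined up to an additive constant); weak form: ∫_0^1/2 u'v' dx = ∫_0^1/2 (-x^2 + x - 1/6) v dx for all v ∈ V.

Multiply both sides by a test function v and integrate from 0 to 1/2:
  ∫_0^1/2 −u''(x) v(x) dx = ∫_0^1/2 f(x) v(x) dx.
Integrate the LHS by parts once:
  ∫_0^1/2 −u'' v dx = −[u'(x) v(x)]_0^1/2 + ∫_0^1/2 u'(x) v'(x) dx.
Thus ∫_0^1/2 u'(x) v'(x) dx = ∫_0^1/2 f(x) v(x) dx + [u'(x) v(x)]_0^1/2.
Choose V so that boundary terms are either known or forced to vanish.
u has homogeneous Neumann: u'(0) = u'(1/2) = 0. So [u' v]_0^1/2 = 0·v(1/2) − 0·v(0) = 0 for any v; take V = H^1(0, 1/2).
Weak formulation: find u (satisfying any essential BC) such that ∫_0^1/2 u'(x) v'(x) dx = ∫_0^1/2 f v dx for all v ∈ V (homogeneous Neumann, so boundary terms vanish).
Substituting f(x) = -x^2 + x - 1/6, the right-hand side is ∫_0^1/2 (-x^2 + x - 1/6) v dx.
Compatibility check (pure Neumann): taking v ≡ 1 ∈ V gives 0 = ∫_0^1/2 f dx + (0) − (0), i.e. ∫_0^1/2 f dx must equal u'(0) − u'(1/2) = 0. Indeed ∫_0^1/2 (-x^2 + x - 1/6) dx = 0, so the data are compatible. The solution is then unique only up to an additive constant (fix it e.g. by requiring ∫_0^1/2 u dx = 0).


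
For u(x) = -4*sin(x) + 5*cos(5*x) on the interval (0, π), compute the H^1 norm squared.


||u||_{H^1(0,π)}^2 = 341*π

u'(x) = -25*sin(5*x) - 4*cos(x).
Expand u² and (u')² and integrate term by term on (0, π), using: for integers n ≥ 1, ∫_0^π sin²(nx) dx = ∫_0^π cos²(nx) dx = π/2; for n ≠ n', ∫_0^π sin(nx)sin(n'x) dx = ∫_0^π cos(nx)cos(n'x) dx = 0; and by product-to-sum, ∫_0^π sin(nx)cos(n'x) dx = ½∫_0^π [sin((n+n')x) + sin((n−n')x)] dx, which is 0 when n+n' is even and 2n/(n²−n'²) when n+n' is odd (it need not vanish on (0, π)).
  u² squared terms: (-4)²·∫sin(x)² dx = 16·π/2 = 8*π;  (5)²·∫cos(5x)² dx = 25·π/2 = 25*π/2.
  u² cross terms: 2·(-4)·(5)·∫sin(x)·cos(5x) dx = -40·(0) = 0.
  So ∫_0^π u² dx = 8*π + 25*π/2 + 0 = 41*π/2.
  (u')² squared terms: (-25)²·∫sin(5x)² dx = 625·π/2 = 625*π/2;  (-4)²·∫cos(x)² dx = 16·π/2 = 8*π.
  (u')² cross terms: 2·(-25)·(-4)·∫sin(5x)·cos(x) dx = 200·(0) = 0.
  So ∫_0^π (u')² dx = 625*π/2 + 8*π + 0 = 641*π/2.
||u||_{H^1}^2 = (41*π/2) + (641*π/2) = 341*π.


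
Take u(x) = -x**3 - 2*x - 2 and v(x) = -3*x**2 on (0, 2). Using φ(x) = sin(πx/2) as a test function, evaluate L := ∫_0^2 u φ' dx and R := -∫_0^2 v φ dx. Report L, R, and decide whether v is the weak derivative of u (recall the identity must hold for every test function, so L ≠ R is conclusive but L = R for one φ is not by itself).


LHS = -96/π^3 + 32/π, RHS = -96/π^3 + 24/π. No, v is not the weak derivative of u.

u(x) = -x**3 - 2*x - 2, classical derivative u'(x) = -3*x**2 - 2.
φ(x) = sin(πx/2), so φ'(x) = π*cos(π*x/2)/2.
Note φ(0) = φ(2) = 0, so the boundary term u·φ vanishes.
LHS = ∫_0^2 u(x) φ'(x) dx = ∫_0^2 (-π*x^3*cos(π*x/2)/2 - π*x*cos(π*x/2) - π*cos(π*x/2)) dx. Term by term:
  ∫_0^2 -π*cos(π*x/2) dx = 0;  ∫_0^2 -π*x*cos(π*x/2) dx = 8/π;  ∫_0^2 -π*x^3*cos(π*x/2)/2 dx = -96/π^3 + 24/π.
Sum: 0 + 8/π + -96/π^3 + 24/π = -96/π^3 + 32/π.
So LHS = -96/π^3 + 32/π.
∫_0^2 v(x) φ(x) dx = ∫_0^2 (-3*x^2*sin(π*x/2)) dx. Term by term:
  ∫_0^2 -3*x^2*sin(π*x/2) dx = -24/π + 96/π^3.
So RHS = -∫_0^2 v(x) φ(x) dx = -96/π^3 + 24/π.
LHS − RHS = 8/π ≠ 0, so the identity fails.
(For a valid weak derivative the identity must hold for EVERY test function, in particular this one. The failure shows v is NOT the weak derivative of u.)
Correct weak derivative would be u'(x) = -3*x**2 - 2.


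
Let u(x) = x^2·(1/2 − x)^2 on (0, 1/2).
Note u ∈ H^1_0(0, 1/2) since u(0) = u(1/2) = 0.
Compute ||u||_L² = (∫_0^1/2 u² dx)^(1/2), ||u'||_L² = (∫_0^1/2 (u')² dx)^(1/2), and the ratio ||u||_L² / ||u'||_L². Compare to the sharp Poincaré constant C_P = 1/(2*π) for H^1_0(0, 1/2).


||u||_L² / ||u'||_L² = sqrt(3)/12 < C_P = 1/(2*π).

u(x) = x^2·(1/2 − x)^2, so u'(x) = x*(2*x - 1)*(4*x - 1)/2.
u(x) = x^2·(1/2 − x)^2 vanishes at x = 0 and x = 1/2, so u ∈ H^1_0(0, 1/2). Differentiate via the product rule and integrate the resulting polynomials term by term.
  ∫_0^1/2 u² dx = ∫_0^1/2 (x^8 - 2*x^7 + 3*x^6/2 - x^5/2 + x^4/16) dx. Term by term:
    ∫_0^1/2 x^8 dx = 1/4608;  ∫_0^1/2 -2*x^7 dx = -1/1024;  ∫_0^1/2 3*x^6/2 dx = 3/1792;
    ∫_0^1/2 -x^5/2 dx = -1/768;  ∫_0^1/2 x^4/16 dx = 1/2560.
  Sum: 1/4608 − 1/1024 + 3/1792 − 1/768 + 1/2560 = 1/322560.
  ∫_0^1/2 (u')² dx = ∫_0^1/2 (16*x^6 - 24*x^5 + 13*x^4 - 3*x^3 + x^2/4) dx. Term by term:
    ∫_0^1/2 16*x^6 dx = 1/56;  ∫_0^1/2 -24*x^5 dx = -1/16;  ∫_0^1/2 13*x^4 dx = 13/160;
    ∫_0^1/2 -3*x^3 dx = -3/64;  ∫_0^1/2 x^2/4 dx = 1/96.
  Sum: 1/56 − 1/16 + 13/160 − 3/64 + 1/96 = 1/6720.
∫_0^1/2 u² dx = 1/322560, so ||u||_L² = sqrt(35)/3360.
∫_0^1/2 (u')² dx = 1/6720, so ||u'||_L² = sqrt(105)/840.
Ratio ||u||_L² / ||u'||_L² = sqrt(3)/12.
Sharp Poincaré constant on H^1_0(0, 1/2) is C_P = L/π = 1/(2*π), achieved by sin(2*π·x).
A polynomial bump cannot attain the sharp Poincaré constant (only the first sine eigenfunction does), so the ratio is strictly less than C_P, consistent with ||u||_L² ≤ C_P ||u'||_L².


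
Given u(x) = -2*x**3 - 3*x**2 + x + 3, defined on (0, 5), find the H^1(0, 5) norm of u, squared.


||u||_{H^1}^2 = 4629325/42

The H^1 norm (squared) on an interval (0, L) is
  ||u||_{H^1}^2 = ∫_0^L u(x)^2 dx + ∫_0^L u'(x)^2 dx.
Compute u'(x) = -6*x**2 - 6*x + 1.
Then u(x)^2 = 4*x**6 + 12*x**5 + 5*x**4 - 18*x**3 - 17*x**2 + 6*x + 9 and u'(x)^2 = 36*x**4 + 72*x**3 + 24*x**2 - 12*x + 1.
Integrate each monomial from 0 to 5 using ∫_0^5 c·x^n dx = c·5^(n+1)/(n+1):
  ∫_0^5 u(x)^2 dx = ∫_0^5 (4*x^6 + 12*x^5 + 5*x^4 - 18*x^3 - 17*x^2 + 6*x + 9) dx. Term by term:
    ∫_0^5 4*x^6 dx = 312500/7;  ∫_0^5 12*x^5 dx = 31250;  ∫_0^5 5*x^4 dx = 3125;
    ∫_0^5 -18*x^3 dx = -5625/2;  ∫_0^5 -17*x^2 dx = -2125/3;  ∫_0^5 6*x dx = 75;
    ∫_0^5 9 dx = 45.
  Sum: 312500/7 + 31250 + 3125 − 5625/2 − 2125/3 + 75 + 45 = 3175915/42.
  ∫_0^5 u'(x)^2 dx = ∫_0^5 (36*x^4 + 72*x^3 + 24*x^2 - 12*x + 1) dx. Term by term:
    ∫_0^5 36*x^4 dx = 22500;  ∫_0^5 72*x^3 dx = 11250;  ∫_0^5 24*x^2 dx = 1000;
    ∫_0^5 -12*x dx = -150;  ∫_0^5 1 dx = 5.
  Sum: 22500 + 11250 + 1000 − 150 + 5 = 34605.
Adding: ||u||_{H^1}^2 = 3175915/42 + 34605 = 4629325/42.


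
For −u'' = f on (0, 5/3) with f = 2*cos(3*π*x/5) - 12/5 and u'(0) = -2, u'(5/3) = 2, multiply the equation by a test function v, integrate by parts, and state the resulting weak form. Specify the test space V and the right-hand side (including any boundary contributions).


V = H^1(0, 5/3) (v unrestricted at boundary; u is determined up to an additive constant); weak form: ∫_0^5/3 u'v' dx = ∫_0^5/3 (2*cos(3*π*x/5) - 12/5) v dx + 2·v(5/3) + 2·v(0) for all v ∈ V.

Multiply both sides by a test function v and integrate from 0 to 5/3:
  ∫_0^5/3 −u''(x) v(x) dx = ∫_0^5/3 f(x) v(x) dx.
Integrate the LHS by parts once:
  ∫_0^5/3 −u'' v dx = −[u'(x) v(x)]_0^5/3 + ∫_0^5/3 u'(x) v'(x) dx.
Thus ∫_0^5/3 u'(x) v'(x) dx = ∫_0^5/3 f(x) v(x) dx + [u'(x) v(x)]_0^5/3.
Choose V so that boundary terms are either known or forced to vanish.
u has inhomogeneous Neumann u'(0) = -2, u'(5/3) = 2. [u' v]_0^5/3 = (2)·v(5/3) − (-2)·v(0) = 2·v(5/3) + 2·v(0). Take V = H^1(0, 5/3); boundary term becomes part of RHS.
Weak formulation: find u (satisfying any essential BC) such that ∫_0^5/3 u'(x) v'(x) dx = ∫_0^5/3 f v dx + 2·v(5/3) + 2·v(0) for all v ∈ V (Neumann data are natural BCs: they enter the RHS as boundary terms).
Substituting f(x) = 2*cos(3*π*x/5) - 12/5, the right-hand side is ∫_0^5/3 (2*cos(3*π*x/5) - 12/5) v dx + 2·v(5/3) + 2·v(0).
Compatibility check (pure Neumann): taking v ≡ 1 ∈ V gives 0 = ∫_0^5/3 f dx + (2) − (-2), i.e. ∫_0^5/3 f dx must equal u'(0) − u'(5/3) = -4. Indeed ∫_0^5/3 (2*cos(3*π*x/5) - 12/5) dx = -4, so the data are compatible. The solution is then unique only up to an additive constant (fix it e.g. by requiring ∫_0^5/3 u dx = 0).
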